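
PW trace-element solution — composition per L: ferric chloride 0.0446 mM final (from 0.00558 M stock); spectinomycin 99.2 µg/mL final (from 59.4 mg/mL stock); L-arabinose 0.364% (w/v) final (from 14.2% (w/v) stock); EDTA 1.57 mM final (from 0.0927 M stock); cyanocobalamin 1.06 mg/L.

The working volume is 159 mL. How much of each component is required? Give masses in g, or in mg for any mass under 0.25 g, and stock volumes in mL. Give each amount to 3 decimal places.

ferric chloride 1.271 mL; spectinomycin 0.266 mL; L-arabinose 4.076 mL; EDTA 2.693 mL; cyanocobalamin 0.169 mg

Target volume = 159 mL = 0.159 L.
ferric chloride: V = C2·V2/C1 = 0.0446 mM × 159 mL ÷ 5.58 mM = 1.271 mL
spectinomycin: V = C2·V2/C1 = 99.2 µg/mL × 159 mL ÷ 59400 µg/mL = 0.266 mL
L-arabinose: dilute stock: 0.364% ÷ 14.2% × 159 mL = 4.076 mL
EDTA: C1V1 = C2V2 → 1.57 mM × 159 mL ÷ 92.7 mM = 2.693 mL
cyanocobalamin: 1.06 mg/L × 0.159 L = 0.169 mg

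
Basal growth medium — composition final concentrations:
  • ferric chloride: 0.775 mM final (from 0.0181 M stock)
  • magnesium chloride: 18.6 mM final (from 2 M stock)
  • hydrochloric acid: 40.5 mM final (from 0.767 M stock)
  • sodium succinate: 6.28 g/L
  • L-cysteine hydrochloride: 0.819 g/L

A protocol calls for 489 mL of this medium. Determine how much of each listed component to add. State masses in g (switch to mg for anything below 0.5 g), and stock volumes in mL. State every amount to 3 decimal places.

Scale factor relative to 1 L: 0.489.
ferric chloride: C1V1 = C2V2 → 0.775 mM × 489 mL ÷ 18.1 mM = 20.938 mL
magnesium chloride: C1V1 = C2V2 → 18.6 mM × 489 mL ÷ 2000 mM = 4.548 mL
hydrochloric acid: dilute stock: 40.5 mM × 489 mL ÷ 767 mM = 25.821 mL
sodium succinate: 6.28 g/L × 0.489 L = 3.071 g
L-cysteine hydrochloride: 0.819 g/L × 0.489 L = 0.400491 g = 400.491 mg

ferric chloride 20.938 mL; magnesium chloride 4.548 mL; hydrochloric acid 25.821 mL; sodium succinate 3.071 g; L-cysteine hydrochloride 400.491 mg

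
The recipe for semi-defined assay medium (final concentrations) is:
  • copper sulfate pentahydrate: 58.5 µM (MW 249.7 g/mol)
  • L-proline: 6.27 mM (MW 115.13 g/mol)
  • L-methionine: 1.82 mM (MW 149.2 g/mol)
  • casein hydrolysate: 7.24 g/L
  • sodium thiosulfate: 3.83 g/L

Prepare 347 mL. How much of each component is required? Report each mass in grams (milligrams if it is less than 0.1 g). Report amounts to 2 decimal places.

Working volume: 347 mL = 0.347 L.
copper sulfate pentahydrate: 58.5 µmol/L × 249.7 g/mol × 0.347 L ÷ 1000 = 5.07 mg
L-proline: 6.27 mmol/L × 115.13 g/mol × 0.347 L ÷ 1000 = 0.25 g
L-methionine: 1.82 mmol/L × 149.2 mg/mmol × 0.347 L = 94.23 mg
casein hydrolysate: 7.24 g/L × 0.347 L = 2.51 g
sodium thiosulfate: 3.83 g/L × 0.347 L = 1.33 g

copper sulfate pentahydrate 5.07 mg; L-proline 0.25 g; L-methionine 94.23 mg; casein hydrolysate 2.51 g; sodium thiosulfate 1.33 g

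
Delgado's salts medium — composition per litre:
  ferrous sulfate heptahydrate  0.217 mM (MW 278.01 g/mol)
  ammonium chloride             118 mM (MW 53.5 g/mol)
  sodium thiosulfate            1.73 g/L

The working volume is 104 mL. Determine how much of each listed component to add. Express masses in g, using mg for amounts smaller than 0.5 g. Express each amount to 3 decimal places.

ferrous sulfate heptahydrate 6.274 mg; ammonium chloride 0.657 g; sodium thiosulfate 179.920 mg

Working volume: 104 mL = 0.104 L.
ferrous sulfate heptahydrate: 0.217 mmol/L × 278.01 mg/mmol × 0.104 L = 6.274 mg
ammonium chloride: 118 mmol/L × 53.5 g/mol × 0.104 L ÷ 1000 = 0.657 g
sodium thiosulfate: 1.73 g/L × 0.104 L = 0.17992 g = 179.920 mg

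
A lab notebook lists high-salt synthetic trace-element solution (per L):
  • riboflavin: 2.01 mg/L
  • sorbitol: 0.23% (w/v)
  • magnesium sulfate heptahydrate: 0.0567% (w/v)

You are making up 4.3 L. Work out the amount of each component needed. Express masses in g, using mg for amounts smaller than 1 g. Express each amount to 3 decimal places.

Working volume: 4.3 L.
riboflavin: 2.01 mg/L × 4.3 L = 8.643 mg
sorbitol: 0.23% w/v = 2.3 g/L → 2.3 × 4.3 L = 9.890 g
magnesium sulfate heptahydrate: 0.0567% w/v = 0.567 g/L → 0.567 × 4.3 L = 2.438 g

riboflavin 8.643 mg; sorbitol 9.890 g; magnesium sulfate heptahydrate 2.438 g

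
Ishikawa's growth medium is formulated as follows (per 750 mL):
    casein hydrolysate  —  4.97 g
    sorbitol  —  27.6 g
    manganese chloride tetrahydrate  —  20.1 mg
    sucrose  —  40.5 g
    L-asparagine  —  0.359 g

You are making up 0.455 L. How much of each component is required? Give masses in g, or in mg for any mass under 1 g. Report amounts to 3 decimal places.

casein hydrolysate 3.015 g; sorbitol 16.744 g; manganese chloride tetrahydrate 12.194 mg; sucrose 24.570 g; L-asparagine 217.793 mg

Ratio of target to recipe volume: 455 / 750 = 0.606667.
casein hydrolysate: 4.97 g × (455 mL / 750 mL) = 3.015 g
sorbitol: 27.6 g × (455 mL / 750 mL) = 16.744 g
manganese chloride tetrahydrate: 20.1 mg × (455 mL / 750 mL) = 12.194 mg
sucrose: 40.5 g × (455 mL / 750 mL) = 24.570 g
L-asparagine: 0.359 g × (455 mL / 750 mL) = 0.217793 g = 217.793 mg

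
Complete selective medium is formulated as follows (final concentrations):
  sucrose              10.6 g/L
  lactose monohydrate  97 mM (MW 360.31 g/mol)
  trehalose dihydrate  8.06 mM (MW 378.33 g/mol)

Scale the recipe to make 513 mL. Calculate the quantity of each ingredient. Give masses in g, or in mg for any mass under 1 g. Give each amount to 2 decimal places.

Scale factor relative to 1 L: 0.513.
sucrose: 10.6 g/L × 0.513 L = 5.44 g
lactose monohydrate: 97 mmol/L × 360.31 g/mol × 0.513 L ÷ 1000 = 17.93 g
trehalose dihydrate: 8.06 mmol/L × 378.33 g/mol × 0.513 L ÷ 1000 = 1.56 g

sucrose 5.44 g; lactose monohydrate 17.93 g; trehalose dihydrate 1.56 g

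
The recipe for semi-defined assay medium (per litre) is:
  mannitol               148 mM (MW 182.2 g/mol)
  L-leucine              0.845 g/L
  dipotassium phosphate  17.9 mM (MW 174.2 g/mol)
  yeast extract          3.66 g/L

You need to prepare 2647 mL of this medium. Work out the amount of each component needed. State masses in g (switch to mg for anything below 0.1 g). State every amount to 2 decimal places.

Working volume: 2647 mL = 2.647 L.
mannitol: 148 mmol/L × 182.2 g/mol × 2.647 L ÷ 1000 = 71.38 g
L-leucine: 0.845 g/L × 2.647 L = 2.24 g
dipotassium phosphate: 17.9 mmol/L × 174.2 g/mol × 2.647 L ÷ 1000 = 8.25 g
yeast extract: 3.66 g/L × 2.647 L = 9.69 g

mannitol 71.38 g; L-leucine 2.24 g; dipotassium phosphate 8.25 g; yeast extract 9.69 g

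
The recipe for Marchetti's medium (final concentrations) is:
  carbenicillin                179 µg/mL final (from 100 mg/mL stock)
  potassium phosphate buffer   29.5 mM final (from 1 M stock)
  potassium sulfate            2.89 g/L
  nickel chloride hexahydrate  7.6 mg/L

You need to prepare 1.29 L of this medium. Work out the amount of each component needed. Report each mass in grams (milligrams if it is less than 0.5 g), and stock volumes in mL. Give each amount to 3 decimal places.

carbenicillin 2.309 mL; potassium phosphate buffer 38.055 mL; potassium sulfate 3.728 g; nickel chloride hexahydrate 9.804 mg

Working volume: 1.29 L.
carbenicillin: dilute stock: 179 µg/mL × 1290 mL ÷ 100000 µg/mL = 2.309 mL
potassium phosphate buffer: dilute stock: 29.5 mM × 1290 mL ÷ 1000 mM = 38.055 mL
potassium sulfate: 2.89 g/L × 1.29 L = 3.728 g
nickel chloride hexahydrate: 7.6 mg/L × 1.29 L = 9.804 mg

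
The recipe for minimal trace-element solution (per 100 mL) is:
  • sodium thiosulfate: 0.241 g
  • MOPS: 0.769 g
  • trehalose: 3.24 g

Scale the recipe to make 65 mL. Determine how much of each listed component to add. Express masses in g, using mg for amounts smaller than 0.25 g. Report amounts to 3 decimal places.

Ratio of target to recipe volume: 65 / 100 = 0.65.
sodium thiosulfate: 0.241 g × (65 mL / 100 mL) = 0.15665 g = 156.650 mg
MOPS: 0.769 g × (65 mL / 100 mL) = 0.500 g
trehalose: 3.24 g × (65 mL / 100 mL) = 2.106 g

sodium thiosulfate 156.650 mg; MOPS 0.500 g; trehalose 2.106 g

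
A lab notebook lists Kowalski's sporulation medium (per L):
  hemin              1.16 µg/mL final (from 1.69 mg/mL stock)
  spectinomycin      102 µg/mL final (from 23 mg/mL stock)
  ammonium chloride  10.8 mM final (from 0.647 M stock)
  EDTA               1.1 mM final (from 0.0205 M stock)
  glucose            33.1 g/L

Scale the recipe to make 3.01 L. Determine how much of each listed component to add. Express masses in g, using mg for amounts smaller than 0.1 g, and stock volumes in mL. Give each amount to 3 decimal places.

hemin 2.066 mL; spectinomycin 13.349 mL; ammonium chloride 50.244 mL; EDTA 161.512 mL; glucose 99.631 g

Scale factor relative to 1 L: 3.01.
hemin: C1V1 = C2V2 → 1.16 µg/mL × 3010 mL ÷ 1690 µg/mL = 2.066 mL
spectinomycin: V = C2·V2/C1 = 102 µg/mL × 3010 mL ÷ 23000 µg/mL = 13.349 mL
ammonium chloride: V = C2·V2/C1 = 10.8 mM × 3010 mL ÷ 647 mM = 50.244 mL
EDTA: V = C2·V2/C1 = 1.1 mM × 3010 mL ÷ 20.5 mM = 161.512 mL
glucose: 33.1 g/L × 3.01 L = 99.631 g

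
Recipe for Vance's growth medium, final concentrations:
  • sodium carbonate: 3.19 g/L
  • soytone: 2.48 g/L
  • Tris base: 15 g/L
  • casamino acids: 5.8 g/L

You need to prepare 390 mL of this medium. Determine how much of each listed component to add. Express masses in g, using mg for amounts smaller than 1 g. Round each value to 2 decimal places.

sodium carbonate 1.24 g; soytone 967.20 mg; Tris base 5.85 g; casamino acids 2.26 g

Target volume = 390 mL = 0.39 L.
sodium carbonate: 3.19 g/L × 0.39 L = 1.24 g
soytone: 2.48 g/L × 0.39 L = 0.9672 g = 967.20 mg
Tris base: 15 g/L × 0.39 L = 5.85 g
casamino acids: 5.8 g/L × 0.39 L = 2.26 g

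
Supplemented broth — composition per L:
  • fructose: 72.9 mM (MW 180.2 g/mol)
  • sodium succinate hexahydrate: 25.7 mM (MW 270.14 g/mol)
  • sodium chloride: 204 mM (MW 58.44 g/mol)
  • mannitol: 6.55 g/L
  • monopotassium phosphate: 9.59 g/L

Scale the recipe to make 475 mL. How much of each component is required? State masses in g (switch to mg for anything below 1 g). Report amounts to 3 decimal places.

Scale factor relative to 1 L: 0.475.
fructose: 72.9 mmol/L × 180.2 g/mol × 0.475 L ÷ 1000 = 6.240 g
sodium succinate hexahydrate: 25.7 mmol/L × 270.14 g/mol × 0.475 L ÷ 1000 = 3.298 g
sodium chloride: 204 mmol/L × 58.44 g/mol × 0.475 L ÷ 1000 = 5.663 g
mannitol: 6.55 g/L × 0.475 L = 3.111 g
monopotassium phosphate: 9.59 g/L × 0.475 L = 4.555 g

fructose 6.240 g; sodium succinate hexahydrate 3.298 g; sodium chloride 5.663 g; mannitol 3.111 g; monopotassium phosphate 4.555 g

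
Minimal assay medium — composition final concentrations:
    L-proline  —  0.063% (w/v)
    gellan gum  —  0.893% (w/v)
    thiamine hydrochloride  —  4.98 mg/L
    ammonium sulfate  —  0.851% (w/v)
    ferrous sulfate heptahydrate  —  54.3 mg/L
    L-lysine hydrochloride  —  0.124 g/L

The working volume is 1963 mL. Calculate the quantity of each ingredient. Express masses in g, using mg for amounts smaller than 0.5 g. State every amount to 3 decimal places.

Target volume = 1963 mL = 1.963 L.
L-proline: 0.063% w/v = 0.63 g/L → 0.63 × 1.963 L = 1.237 g
gellan gum: 0.893% w/v = 8.93 g/L → 8.93 × 1.963 L = 17.530 g
thiamine hydrochloride: 4.98 mg/L × 1.963 L = 9.776 mg
ammonium sulfate: 0.851% w/v = 8.51 g/L → 8.51 × 1.963 L = 16.705 g
ferrous sulfate heptahydrate: 54.3 mg/L × 1.963 L = 106.591 mg
L-lysine hydrochloride: 0.124 g/L × 1.963 L = 0.243412 g = 243.412 mg

L-proline 1.237 g; gellan gum 17.530 g; thiamine hydrochloride 9.776 mg; ammonium sulfate 16.705 g; ferrous sulfate heptahydrate 106.591 mg; L-lysine hydrochloride 243.412 mg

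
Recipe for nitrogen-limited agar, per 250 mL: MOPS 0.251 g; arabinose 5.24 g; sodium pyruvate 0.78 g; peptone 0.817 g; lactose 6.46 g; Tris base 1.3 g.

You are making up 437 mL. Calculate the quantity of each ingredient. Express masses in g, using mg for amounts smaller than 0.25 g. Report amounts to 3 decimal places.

MOPS 0.439 g; arabinose 9.160 g; sodium pyruvate 1.363 g; peptone 1.428 g; lactose 11.292 g; Tris base 2.272 g

Scale factor = 437 mL / 250 mL = 1.748.
MOPS: 0.251 g × (437 mL / 250 mL) = 0.439 g
arabinose: 5.24 g × (437 mL / 250 mL) = 9.160 g
sodium pyruvate: 0.78 g × (437 mL / 250 mL) = 1.363 g
peptone: 0.817 g × (437 mL / 250 mL) = 1.428 g
lactose: 6.46 g × (437 mL / 250 mL) = 11.292 g
Tris base: 1.3 g × (437 mL / 250 mL) = 2.272 g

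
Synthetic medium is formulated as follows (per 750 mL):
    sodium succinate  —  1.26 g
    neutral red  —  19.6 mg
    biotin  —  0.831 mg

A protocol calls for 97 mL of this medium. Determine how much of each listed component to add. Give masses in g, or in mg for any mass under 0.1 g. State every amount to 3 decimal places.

Scale factor = 97 mL / 750 mL = 0.129333.
sodium succinate: 1.26 g × (97 mL / 750 mL) = 0.163 g
neutral red: 19.6 mg × (97 mL / 750 mL) = 2.535 mg
biotin: 0.831 mg × (97 mL / 750 mL) = 0.107 mg

sodium succinate 0.163 g; neutral red 2.535 mg; biotin 0.107 mg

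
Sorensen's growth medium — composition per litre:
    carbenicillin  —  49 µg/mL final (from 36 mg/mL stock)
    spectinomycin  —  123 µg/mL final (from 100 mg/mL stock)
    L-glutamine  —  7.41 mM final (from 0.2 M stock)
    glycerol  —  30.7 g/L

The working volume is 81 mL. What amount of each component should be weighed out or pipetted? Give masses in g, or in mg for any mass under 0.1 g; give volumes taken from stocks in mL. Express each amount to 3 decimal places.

carbenicillin 0.110 mL; spectinomycin 0.100 mL; L-glutamine 3.001 mL; glycerol 2.487 g

Working volume: 81 mL = 0.081 L.
carbenicillin: C1V1 = C2V2 → 49 µg/mL × 81 mL ÷ 36000 µg/mL = 0.110 mL
spectinomycin: dilute stock: 123 µg/mL × 81 mL ÷ 100000 µg/mL = 0.100 mL
L-glutamine: dilute stock: 7.41 mM × 81 mL ÷ 200 mM = 3.001 mL
glycerol: 30.7 g/L × 0.081 L = 2.487 g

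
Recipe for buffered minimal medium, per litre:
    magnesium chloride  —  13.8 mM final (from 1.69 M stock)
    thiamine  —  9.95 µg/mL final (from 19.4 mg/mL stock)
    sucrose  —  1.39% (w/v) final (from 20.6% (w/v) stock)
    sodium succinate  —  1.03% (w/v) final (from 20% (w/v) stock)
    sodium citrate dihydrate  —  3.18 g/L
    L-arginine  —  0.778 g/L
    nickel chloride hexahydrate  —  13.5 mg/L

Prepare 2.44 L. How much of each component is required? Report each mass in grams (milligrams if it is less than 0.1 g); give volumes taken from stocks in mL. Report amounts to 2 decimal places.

Working volume: 2.44 L.
magnesium chloride: dilute stock: 13.8 mM × 2440 mL ÷ 1690 mM = 19.92 mL
thiamine: dilute stock: 9.95 µg/mL × 2440 mL ÷ 19400 µg/mL = 1.25 mL
sucrose: dilute stock: 1.39% ÷ 20.6% × 2440 mL = 164.64 mL
sodium succinate: C1V1 = C2V2 → 1.03% ÷ 20% × 2440 mL = 125.66 mL
sodium citrate dihydrate: 3.18 g/L × 2.44 L = 7.76 g
L-arginine: 0.778 g/L × 2.44 L = 1.90 g
nickel chloride hexahydrate: 13.5 mg/L × 2.44 L = 32.94 mg

magnesium chloride 19.92 mL; thiamine 1.25 mL; sucrose 164.64 mL; sodium succinate 125.66 mL; sodium citrate dihydrate 7.76 g; L-arginine 1.90 g; nickel chloride hexahydrate 32.94 mg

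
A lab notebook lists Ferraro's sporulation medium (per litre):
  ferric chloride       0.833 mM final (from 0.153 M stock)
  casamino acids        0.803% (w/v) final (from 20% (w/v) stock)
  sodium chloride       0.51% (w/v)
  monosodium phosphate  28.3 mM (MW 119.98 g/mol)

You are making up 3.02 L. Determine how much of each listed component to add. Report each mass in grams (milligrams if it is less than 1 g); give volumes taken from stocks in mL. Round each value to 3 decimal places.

Scale factor relative to 1 L: 3.02.
ferric chloride: C1V1 = C2V2 → 0.833 mM × 3020 mL ÷ 153 mM = 16.442 mL
casamino acids: V = C2·V2/C1 = 0.803% ÷ 20% × 3020 mL = 121.253 mL
sodium chloride: 0.51% w/v = 5.1 g/L → 5.1 × 3.02 L = 15.402 g
monosodium phosphate: 28.3 mmol/L × 119.98 g/mol × 3.02 L ÷ 1000 = 10.254 g

ferric chloride 16.442 mL; casamino acids 121.253 mL; sodium chloride 15.402 g; monosodium phosphate 10.254 g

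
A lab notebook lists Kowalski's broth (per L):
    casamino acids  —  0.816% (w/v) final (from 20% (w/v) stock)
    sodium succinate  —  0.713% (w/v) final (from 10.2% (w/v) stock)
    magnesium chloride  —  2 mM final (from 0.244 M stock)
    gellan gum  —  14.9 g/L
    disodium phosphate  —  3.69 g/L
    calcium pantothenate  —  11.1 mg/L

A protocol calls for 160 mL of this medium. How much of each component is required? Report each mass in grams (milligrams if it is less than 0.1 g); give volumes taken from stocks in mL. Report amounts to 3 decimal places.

casamino acids 6.528 mL; sodium succinate 11.184 mL; magnesium chloride 1.311 mL; gellan gum 2.384 g; disodium phosphate 0.590 g; calcium pantothenate 1.776 mg

Target volume = 160 mL = 0.16 L.
casamino acids: C1V1 = C2V2 → 0.816% ÷ 20% × 160 mL = 6.528 mL
sodium succinate: dilute stock: 0.713% ÷ 10.2% × 160 mL = 11.184 mL
magnesium chloride: C1V1 = C2V2 → 2 mM × 160 mL ÷ 244 mM = 1.311 mL
gellan gum: 14.9 g/L × 0.16 L = 2.384 g
disodium phosphate: 3.69 g/L × 0.16 L = 0.590 g
calcium pantothenate: 11.1 mg/L × 0.16 L = 1.776 mg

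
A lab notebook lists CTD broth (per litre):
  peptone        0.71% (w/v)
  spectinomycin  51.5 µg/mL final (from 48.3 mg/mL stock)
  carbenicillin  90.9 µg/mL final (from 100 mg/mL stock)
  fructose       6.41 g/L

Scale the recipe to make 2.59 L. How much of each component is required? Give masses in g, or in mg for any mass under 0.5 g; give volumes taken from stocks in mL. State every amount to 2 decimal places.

Working volume: 2.59 L.
peptone: 0.71% w/v = 7.1 g/L → 7.1 × 2.59 L = 18.39 g
spectinomycin: V = C2·V2/C1 = 51.5 µg/mL × 2590 mL ÷ 48300 µg/mL = 2.76 mL
carbenicillin: C1V1 = C2V2 → 90.9 µg/mL × 2590 mL ÷ 100000 µg/mL = 2.35 mL
fructose: 6.41 g/L × 2.59 L = 16.60 g

peptone 18.39 g; spectinomycin 2.76 mL; carbenicillin 2.35 mL; fructose 16.60 g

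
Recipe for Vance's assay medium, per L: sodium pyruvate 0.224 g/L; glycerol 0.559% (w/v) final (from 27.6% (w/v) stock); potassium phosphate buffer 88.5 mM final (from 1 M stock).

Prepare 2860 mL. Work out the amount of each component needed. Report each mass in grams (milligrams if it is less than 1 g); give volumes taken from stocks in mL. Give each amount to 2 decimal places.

Scale factor relative to 1 L: 2.86.
sodium pyruvate: 0.224 g/L × 2.86 L = 0.64064 g = 640.64 mg
glycerol: V = C2·V2/C1 = 0.559% ÷ 27.6% × 2860 mL = 57.93 mL
potassium phosphate buffer: dilute stock: 88.5 mM × 2860 mL ÷ 1000 mM = 253.11 mL

sodium pyruvate 640.64 mg; glycerol 57.93 mL; potassium phosphate buffer 253.11 mL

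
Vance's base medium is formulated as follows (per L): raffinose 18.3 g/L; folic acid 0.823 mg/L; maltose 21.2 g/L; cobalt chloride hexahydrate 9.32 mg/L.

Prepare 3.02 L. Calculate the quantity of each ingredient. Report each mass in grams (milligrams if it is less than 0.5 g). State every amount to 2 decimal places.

raffinose 55.27 g; folic acid 2.49 mg; maltose 64.02 g; cobalt chloride hexahydrate 28.15 mg

Working volume: 3.02 L.
raffinose: 18.3 g/L × 3.02 L = 55.27 g
folic acid: 0.823 mg/L × 3.02 L = 2.49 mg
maltose: 21.2 g/L × 3.02 L = 64.02 g
cobalt chloride hexahydrate: 9.32 mg/L × 3.02 L = 28.15 mg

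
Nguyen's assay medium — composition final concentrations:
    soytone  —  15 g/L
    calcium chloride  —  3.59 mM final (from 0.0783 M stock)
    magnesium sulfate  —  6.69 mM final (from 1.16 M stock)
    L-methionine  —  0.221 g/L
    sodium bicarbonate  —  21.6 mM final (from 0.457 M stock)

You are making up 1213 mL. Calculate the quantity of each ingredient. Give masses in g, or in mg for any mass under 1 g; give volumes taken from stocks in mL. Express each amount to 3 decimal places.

soytone 18.195 g; calcium chloride 55.615 mL; magnesium sulfate 6.996 mL; L-methionine 268.073 mg; sodium bicarbonate 57.332 mL

Scale factor relative to 1 L: 1.213.
soytone: 15 g/L × 1.213 L = 18.195 g
calcium chloride: C1V1 = C2V2 → 3.59 mM × 1213 mL ÷ 78.3 mM = 55.615 mL
magnesium sulfate: dilute stock: 6.69 mM × 1213 mL ÷ 1160 mM = 6.996 mL
L-methionine: 0.221 g/L × 1.213 L = 0.268073 g = 268.073 mg
sodium bicarbonate: C1V1 = C2V2 → 21.6 mM × 1213 mL ÷ 457 mM = 57.332 mL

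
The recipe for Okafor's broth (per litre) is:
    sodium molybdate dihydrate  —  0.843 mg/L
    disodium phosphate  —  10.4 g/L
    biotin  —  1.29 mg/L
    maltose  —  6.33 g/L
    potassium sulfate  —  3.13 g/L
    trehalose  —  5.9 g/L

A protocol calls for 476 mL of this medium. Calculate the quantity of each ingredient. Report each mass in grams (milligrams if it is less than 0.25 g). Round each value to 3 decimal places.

sodium molybdate dihydrate 0.401 mg; disodium phosphate 4.950 g; biotin 0.614 mg; maltose 3.013 g; potassium sulfate 1.490 g; trehalose 2.808 g

Working volume: 476 mL = 0.476 L.
sodium molybdate dihydrate: 0.843 mg/L × 0.476 L = 0.401 mg
disodium phosphate: 10.4 g/L × 0.476 L = 4.950 g
biotin: 1.29 mg/L × 0.476 L = 0.614 mg
maltose: 6.33 g/L × 0.476 L = 3.013 g
potassium sulfate: 3.13 g/L × 0.476 L = 1.490 g
trehalose: 5.9 g/L × 0.476 L = 2.808 g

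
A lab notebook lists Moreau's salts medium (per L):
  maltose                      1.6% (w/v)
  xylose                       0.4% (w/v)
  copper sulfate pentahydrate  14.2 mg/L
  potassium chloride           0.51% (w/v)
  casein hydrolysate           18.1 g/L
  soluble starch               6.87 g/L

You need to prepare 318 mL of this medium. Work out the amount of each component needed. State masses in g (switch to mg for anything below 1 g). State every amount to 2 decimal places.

Working volume: 318 mL = 0.318 L.
maltose: 1.6 g per 100 mL × 318 mL ÷ 100 = 5.09 g
xylose: 0.4 g per 100 mL × 318 mL ÷ 100 = 1.27 g
copper sulfate pentahydrate: 14.2 mg/L × 0.318 L = 4.52 mg
potassium chloride: 0.51 g per 100 mL × 318 mL ÷ 100 = 1.62 g
casein hydrolysate: 18.1 g/L × 0.318 L = 5.76 g
soluble starch: 6.87 g/L × 0.318 L = 2.18 g

maltose 5.09 g; xylose 1.27 g; copper sulfate pentahydrate 4.52 mg; potassium chloride 1.62 g; casein hydrolysate 5.76 g; soluble starch 2.18 g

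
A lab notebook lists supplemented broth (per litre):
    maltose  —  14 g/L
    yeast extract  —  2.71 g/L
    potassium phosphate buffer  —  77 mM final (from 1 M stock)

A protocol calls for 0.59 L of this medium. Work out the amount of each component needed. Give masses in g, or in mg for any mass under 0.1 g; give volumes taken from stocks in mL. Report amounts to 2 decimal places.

Working volume: 0.59 L.
maltose: 14 g/L × 0.59 L = 8.26 g
yeast extract: 2.71 g/L × 0.59 L = 1.60 g
potassium phosphate buffer: dilute stock: 77 mM × 590 mL ÷ 1000 mM = 45.43 mL

maltose 8.26 g; yeast extract 1.60 g; potassium phosphate buffer 45.43 mL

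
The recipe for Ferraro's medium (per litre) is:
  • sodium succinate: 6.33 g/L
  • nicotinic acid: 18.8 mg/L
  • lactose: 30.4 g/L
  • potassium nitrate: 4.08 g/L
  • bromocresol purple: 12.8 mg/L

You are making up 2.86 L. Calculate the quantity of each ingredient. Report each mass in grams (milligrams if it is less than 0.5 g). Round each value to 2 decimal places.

Working volume: 2.86 L.
sodium succinate: 6.33 g/L × 2.86 L = 18.10 g
nicotinic acid: 18.8 mg/L × 2.86 L = 53.77 mg
lactose: 30.4 g/L × 2.86 L = 86.94 g
potassium nitrate: 4.08 g/L × 2.86 L = 11.67 g
bromocresol purple: 12.8 mg/L × 2.86 L = 36.61 mg

sodium succinate 18.10 g; nicotinic acid 53.77 mg; lactose 86.94 g; potassium nitrate 11.67 g; bromocresol purple 36.61 mg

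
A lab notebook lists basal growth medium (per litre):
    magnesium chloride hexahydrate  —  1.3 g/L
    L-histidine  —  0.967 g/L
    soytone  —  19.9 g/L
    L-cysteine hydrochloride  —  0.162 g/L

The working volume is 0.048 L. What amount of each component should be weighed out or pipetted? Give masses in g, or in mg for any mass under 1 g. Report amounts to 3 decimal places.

magnesium chloride hexahydrate 62.400 mg; L-histidine 46.416 mg; soytone 955.200 mg; L-cysteine hydrochloride 7.776 mg

Scale factor relative to 1 L: 0.048.
magnesium chloride hexahydrate: 1.3 g/L × 0.048 L = 0.0624 g = 62.400 mg
L-histidine: 0.967 g/L × 0.048 L = 0.046416 g = 46.416 mg
soytone: 19.9 g/L × 0.048 L = 0.9552 g = 955.200 mg
L-cysteine hydrochloride: 0.162 g/L × 0.048 L = 0.007776 g = 7.776 mg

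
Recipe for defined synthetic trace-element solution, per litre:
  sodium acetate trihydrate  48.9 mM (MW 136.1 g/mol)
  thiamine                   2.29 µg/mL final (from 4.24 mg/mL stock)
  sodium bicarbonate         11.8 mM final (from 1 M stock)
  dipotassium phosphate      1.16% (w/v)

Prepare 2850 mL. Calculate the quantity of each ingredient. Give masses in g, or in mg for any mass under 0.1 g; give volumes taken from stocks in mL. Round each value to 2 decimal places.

sodium acetate trihydrate 18.97 g; thiamine 1.54 mL; sodium bicarbonate 33.63 mL; dipotassium phosphate 33.06 g

Working volume: 2850 mL = 2.85 L.
sodium acetate trihydrate: 48.9 mmol/L × 136.1 g/mol × 2.85 L ÷ 1000 = 18.97 g
thiamine: V = C2·V2/C1 = 2.29 µg/mL × 2850 mL ÷ 4240 µg/mL = 1.54 mL
sodium bicarbonate: V = C2·V2/C1 = 11.8 mM × 2850 mL ÷ 1000 mM = 33.63 mL
dipotassium phosphate: 1.16 g per 100 mL × 2850 mL ÷ 100 = 33.06 g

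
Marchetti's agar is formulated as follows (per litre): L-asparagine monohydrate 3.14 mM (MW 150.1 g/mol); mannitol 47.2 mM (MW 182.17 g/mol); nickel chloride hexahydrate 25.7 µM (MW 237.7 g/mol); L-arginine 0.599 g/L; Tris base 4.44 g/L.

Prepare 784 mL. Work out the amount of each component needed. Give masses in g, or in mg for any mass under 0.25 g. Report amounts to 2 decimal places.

L-asparagine monohydrate 0.37 g; mannitol 6.74 g; nickel chloride hexahydrate 4.79 mg; L-arginine 0.47 g; Tris base 3.48 g

Working volume: 784 mL = 0.784 L.
L-asparagine monohydrate: 3.14 mmol/L × 150.1 g/mol × 0.784 L ÷ 1000 = 0.37 g
mannitol: 47.2 mmol/L × 182.17 g/mol × 0.784 L ÷ 1000 = 6.74 g
nickel chloride hexahydrate: 25.7 µmol/L × 237.7 g/mol × 0.784 L ÷ 1000 = 4.79 mg
L-arginine: 0.599 g/L × 0.784 L = 0.47 g
Tris base: 4.44 g/L × 0.784 L = 3.48 g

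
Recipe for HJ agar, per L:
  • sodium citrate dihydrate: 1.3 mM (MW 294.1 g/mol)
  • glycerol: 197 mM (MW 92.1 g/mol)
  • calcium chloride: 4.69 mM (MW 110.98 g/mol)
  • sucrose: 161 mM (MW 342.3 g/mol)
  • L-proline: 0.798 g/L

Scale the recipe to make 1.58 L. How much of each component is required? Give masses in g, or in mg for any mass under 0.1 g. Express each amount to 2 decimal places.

Working volume: 1.58 L.
sodium citrate dihydrate: 1.3 mmol/L × 294.1 g/mol × 1.58 L ÷ 1000 = 0.60 g
glycerol: 197 mmol/L × 92.1 g/mol × 1.58 L ÷ 1000 = 28.67 g
calcium chloride: 4.69 mmol/L × 110.98 g/mol × 1.58 L ÷ 1000 = 0.82 g
sucrose: 161 mmol/L × 342.3 g/mol × 1.58 L ÷ 1000 = 87.07 g
L-proline: 0.798 g/L × 1.58 L = 1.26 g

sodium citrate dihydrate 0.60 g; glycerol 28.67 g; calcium chloride 0.82 g; sucrose 87.07 g; L-proline 1.26 g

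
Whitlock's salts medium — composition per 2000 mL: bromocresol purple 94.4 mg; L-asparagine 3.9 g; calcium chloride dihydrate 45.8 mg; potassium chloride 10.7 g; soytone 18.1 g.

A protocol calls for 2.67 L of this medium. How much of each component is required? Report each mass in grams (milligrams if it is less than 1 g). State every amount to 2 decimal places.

bromocresol purple 126.02 mg; L-asparagine 5.21 g; calcium chloride dihydrate 61.14 mg; potassium chloride 14.28 g; soytone 24.16 g

Ratio of target to recipe volume: 2670 / 2000 = 1.335.
bromocresol purple: 94.4 mg × (2670 mL / 2000 mL) = 126.02 mg
L-asparagine: 3.9 g × (2670 mL / 2000 mL) = 5.21 g
calcium chloride dihydrate: 45.8 mg × (2670 mL / 2000 mL) = 61.14 mg
potassium chloride: 10.7 g × (2670 mL / 2000 mL) = 14.28 g
soytone: 18.1 g × (2670 mL / 2000 mL) = 24.16 g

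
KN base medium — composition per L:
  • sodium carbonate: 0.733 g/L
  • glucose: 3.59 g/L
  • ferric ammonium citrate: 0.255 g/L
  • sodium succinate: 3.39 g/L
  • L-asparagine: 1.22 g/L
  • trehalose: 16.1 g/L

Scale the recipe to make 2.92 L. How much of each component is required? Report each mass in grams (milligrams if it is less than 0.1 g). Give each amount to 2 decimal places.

Working volume: 2.92 L.
sodium carbonate: 0.733 g/L × 2.92 L = 2.14 g
glucose: 3.59 g/L × 2.92 L = 10.48 g
ferric ammonium citrate: 0.255 g/L × 2.92 L = 0.74 g
sodium succinate: 3.39 g/L × 2.92 L = 9.90 g
L-asparagine: 1.22 g/L × 2.92 L = 3.56 g
trehalose: 16.1 g/L × 2.92 L = 47.01 g

sodium carbonate 2.14 g; glucose 10.48 g; ferric ammonium citrate 0.74 g; sodium succinate 9.90 g; L-asparagine 3.56 g; trehalose 47.01 g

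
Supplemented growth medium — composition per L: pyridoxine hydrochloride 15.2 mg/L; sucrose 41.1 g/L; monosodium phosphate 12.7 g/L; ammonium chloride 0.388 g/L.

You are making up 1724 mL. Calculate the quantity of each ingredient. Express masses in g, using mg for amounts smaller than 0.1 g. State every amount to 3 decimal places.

Scale factor relative to 1 L: 1.724.
pyridoxine hydrochloride: 15.2 mg/L × 1.724 L = 26.205 mg
sucrose: 41.1 g/L × 1.724 L = 70.856 g
monosodium phosphate: 12.7 g/L × 1.724 L = 21.895 g
ammonium chloride: 0.388 g/L × 1.724 L = 0.669 g

pyridoxine hydrochloride 26.205 mg; sucrose 70.856 g; monosodium phosphate 21.895 g; ammonium chloride 0.669 g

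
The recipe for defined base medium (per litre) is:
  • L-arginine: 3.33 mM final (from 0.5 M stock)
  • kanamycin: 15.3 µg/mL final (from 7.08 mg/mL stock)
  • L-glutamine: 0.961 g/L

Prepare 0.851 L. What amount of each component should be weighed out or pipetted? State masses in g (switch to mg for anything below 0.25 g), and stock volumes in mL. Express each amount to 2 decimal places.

Working volume: 0.851 L.
L-arginine: V = C2·V2/C1 = 3.33 mM × 851 mL ÷ 500 mM = 5.67 mL
kanamycin: dilute stock: 15.3 µg/mL × 851 mL ÷ 7080 µg/mL = 1.84 mL
L-glutamine: 0.961 g/L × 0.851 L = 0.82 g

L-arginine 5.67 mL; kanamycin 1.84 mL; L-glutamine 0.82 g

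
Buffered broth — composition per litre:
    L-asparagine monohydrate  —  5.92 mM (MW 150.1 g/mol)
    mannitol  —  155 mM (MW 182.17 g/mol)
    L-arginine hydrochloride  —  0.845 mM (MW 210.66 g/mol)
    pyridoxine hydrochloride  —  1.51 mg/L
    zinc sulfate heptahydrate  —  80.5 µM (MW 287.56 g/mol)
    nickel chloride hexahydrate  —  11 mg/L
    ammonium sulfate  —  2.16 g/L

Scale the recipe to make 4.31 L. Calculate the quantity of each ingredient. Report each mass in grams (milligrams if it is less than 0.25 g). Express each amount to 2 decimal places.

Scale factor relative to 1 L: 4.31.
L-asparagine monohydrate: 5.92 mmol/L × 150.1 g/mol × 4.31 L ÷ 1000 = 3.83 g
mannitol: 155 mmol/L × 182.17 g/mol × 4.31 L ÷ 1000 = 121.70 g
L-arginine hydrochloride: 0.845 mmol/L × 210.66 g/mol × 4.31 L ÷ 1000 = 0.77 g
pyridoxine hydrochloride: 1.51 mg/L × 4.31 L = 6.51 mg
zinc sulfate heptahydrate: 80.5 µmol/L × 287.56 g/mol × 4.31 L ÷ 1000 = 99.77 mg
nickel chloride hexahydrate: 11 mg/L × 4.31 L = 47.41 mg
ammonium sulfate: 2.16 g/L × 4.31 L = 9.31 g

L-asparagine monohydrate 3.83 g; mannitol 121.70 g; L-arginine hydrochloride 0.77 g; pyridoxine hydrochloride 6.51 mg; zinc sulfate heptahydrate 99.77 mg; nickel chloride hexahydrate 47.41 mg; ammonium sulfate 9.31 g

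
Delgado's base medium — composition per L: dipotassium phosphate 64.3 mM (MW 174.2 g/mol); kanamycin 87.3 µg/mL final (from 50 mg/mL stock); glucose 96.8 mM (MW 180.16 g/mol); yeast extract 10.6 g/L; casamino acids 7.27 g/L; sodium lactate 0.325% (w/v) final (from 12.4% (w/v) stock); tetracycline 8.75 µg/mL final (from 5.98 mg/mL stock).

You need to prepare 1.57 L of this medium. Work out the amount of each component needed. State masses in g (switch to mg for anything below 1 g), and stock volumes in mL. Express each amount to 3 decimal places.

dipotassium phosphate 17.586 g; kanamycin 2.741 mL; glucose 27.380 g; yeast extract 16.642 g; casamino acids 11.414 g; sodium lactate 41.149 mL; tetracycline 2.297 mL

Scale factor relative to 1 L: 1.57.
dipotassium phosphate: 64.3 mmol/L × 174.2 g/mol × 1.57 L ÷ 1000 = 17.586 g
kanamycin: V = C2·V2/C1 = 87.3 µg/mL × 1570 mL ÷ 50000 µg/mL = 2.741 mL
glucose: 96.8 mmol/L × 180.16 g/mol × 1.57 L ÷ 1000 = 27.380 g
yeast extract: 10.6 g/L × 1.57 L = 16.642 g
casamino acids: 7.27 g/L × 1.57 L = 11.414 g
sodium lactate: V = C2·V2/C1 = 0.325% ÷ 12.4% × 1570 mL = 41.149 mL
tetracycline: dilute stock: 8.75 µg/mL × 1570 mL ÷ 5980 µg/mL = 2.297 mL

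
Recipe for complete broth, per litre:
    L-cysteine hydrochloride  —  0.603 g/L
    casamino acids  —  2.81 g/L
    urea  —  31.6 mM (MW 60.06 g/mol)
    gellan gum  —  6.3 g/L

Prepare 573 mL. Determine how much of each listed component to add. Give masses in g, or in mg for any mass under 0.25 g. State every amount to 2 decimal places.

L-cysteine hydrochloride 0.35 g; casamino acids 1.61 g; urea 1.09 g; gellan gum 3.61 g

Working volume: 573 mL = 0.573 L.
L-cysteine hydrochloride: 0.603 g/L × 0.573 L = 0.35 g
casamino acids: 2.81 g/L × 0.573 L = 1.61 g
urea: 31.6 mmol/L × 60.06 g/mol × 0.573 L ÷ 1000 = 1.09 g
gellan gum: 6.3 g/L × 0.573 L = 3.61 g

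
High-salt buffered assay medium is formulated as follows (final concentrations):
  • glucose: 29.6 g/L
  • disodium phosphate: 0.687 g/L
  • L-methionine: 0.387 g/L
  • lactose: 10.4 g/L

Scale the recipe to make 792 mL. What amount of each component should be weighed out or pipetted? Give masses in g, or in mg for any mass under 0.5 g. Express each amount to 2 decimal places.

glucose 23.44 g; disodium phosphate 0.54 g; L-methionine 306.50 mg; lactose 8.24 g

Scale factor relative to 1 L: 0.792.
glucose: 29.6 g/L × 0.792 L = 23.44 g
disodium phosphate: 0.687 g/L × 0.792 L = 0.54 g
L-methionine: 0.387 g/L × 0.792 L = 0.306504 g = 306.50 mg
lactose: 10.4 g/L × 0.792 L = 8.24 g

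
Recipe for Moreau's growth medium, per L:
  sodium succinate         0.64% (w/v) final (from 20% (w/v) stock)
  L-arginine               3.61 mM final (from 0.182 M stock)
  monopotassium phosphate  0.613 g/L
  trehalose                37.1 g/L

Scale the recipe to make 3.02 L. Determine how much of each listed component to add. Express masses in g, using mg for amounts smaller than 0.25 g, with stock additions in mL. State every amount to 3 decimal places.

sodium succinate 96.640 mL; L-arginine 59.902 mL; monopotassium phosphate 1.851 g; trehalose 112.042 g

Scale factor relative to 1 L: 3.02.
sodium succinate: C1V1 = C2V2 → 0.64% ÷ 20% × 3020 mL = 96.640 mL
L-arginine: C1V1 = C2V2 → 3.61 mM × 3020 mL ÷ 182 mM = 59.902 mL
monopotassium phosphate: 0.613 g/L × 3.02 L = 1.851 g
trehalose: 37.1 g/L × 3.02 L = 112.042 g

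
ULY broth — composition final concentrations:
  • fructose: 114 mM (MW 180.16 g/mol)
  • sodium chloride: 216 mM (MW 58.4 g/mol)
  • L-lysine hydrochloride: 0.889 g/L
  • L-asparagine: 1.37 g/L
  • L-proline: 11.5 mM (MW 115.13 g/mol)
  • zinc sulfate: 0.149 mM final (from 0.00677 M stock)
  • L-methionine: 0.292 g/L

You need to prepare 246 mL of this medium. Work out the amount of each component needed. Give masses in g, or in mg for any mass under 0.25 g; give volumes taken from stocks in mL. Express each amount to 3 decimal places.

fructose 5.052 g; sodium chloride 3.103 g; L-lysine hydrochloride 218.694 mg; L-asparagine 0.337 g; L-proline 0.326 g; zinc sulfate 5.414 mL; L-methionine 71.832 mg

Working volume: 246 mL = 0.246 L.
fructose: 114 mmol/L × 180.16 g/mol × 0.246 L ÷ 1000 = 5.052 g
sodium chloride: 216 mmol/L × 58.4 g/mol × 0.246 L ÷ 1000 = 3.103 g
L-lysine hydrochloride: 0.889 g/L × 0.246 L = 0.218694 g = 218.694 mg
L-asparagine: 1.37 g/L × 0.246 L = 0.337 g
L-proline: 11.5 mmol/L × 115.13 g/mol × 0.246 L ÷ 1000 = 0.326 g
zinc sulfate: V = C2·V2/C1 = 0.149 mM × 246 mL ÷ 6.77 mM = 5.414 mL
L-methionine: 0.292 g/L × 0.246 L = 0.071832 g = 71.832 mg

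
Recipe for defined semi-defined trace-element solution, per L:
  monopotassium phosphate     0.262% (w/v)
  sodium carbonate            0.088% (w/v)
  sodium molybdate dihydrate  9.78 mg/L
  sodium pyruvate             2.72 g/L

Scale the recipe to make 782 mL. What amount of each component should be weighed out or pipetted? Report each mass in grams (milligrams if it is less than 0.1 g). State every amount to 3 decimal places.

monopotassium phosphate 2.049 g; sodium carbonate 0.688 g; sodium molybdate dihydrate 7.648 mg; sodium pyruvate 2.127 g

Scale factor relative to 1 L: 0.782.
monopotassium phosphate: 0.262% w/v = 2.62 g/L → 2.62 × 0.782 L = 2.049 g
sodium carbonate: 0.088% w/v = 0.88 g/L → 0.88 × 0.782 L = 0.688 g
sodium molybdate dihydrate: 9.78 mg/L × 0.782 L = 7.648 mg
sodium pyruvate: 2.72 g/L × 0.782 L = 2.127 g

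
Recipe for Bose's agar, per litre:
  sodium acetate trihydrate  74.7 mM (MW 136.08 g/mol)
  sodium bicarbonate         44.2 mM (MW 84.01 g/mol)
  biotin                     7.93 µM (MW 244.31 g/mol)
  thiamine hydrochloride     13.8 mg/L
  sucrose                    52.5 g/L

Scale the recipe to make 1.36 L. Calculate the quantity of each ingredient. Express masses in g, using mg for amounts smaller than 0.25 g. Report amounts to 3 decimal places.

Scale factor relative to 1 L: 1.36.
sodium acetate trihydrate: 74.7 mmol/L × 136.08 g/mol × 1.36 L ÷ 1000 = 13.825 g
sodium bicarbonate: 44.2 mmol/L × 84.01 g/mol × 1.36 L ÷ 1000 = 5.050 g
biotin: 7.93 µmol/L × 244.31 g/mol × 1.36 L ÷ 1000 = 2.635 mg
thiamine hydrochloride: 13.8 mg/L × 1.36 L = 18.768 mg
sucrose: 52.5 g/L × 1.36 L = 71.400 g

sodium acetate trihydrate 13.825 g; sodium bicarbonate 5.050 g; biotin 2.635 mg; thiamine hydrochloride 18.768 mg; sucrose 71.400 g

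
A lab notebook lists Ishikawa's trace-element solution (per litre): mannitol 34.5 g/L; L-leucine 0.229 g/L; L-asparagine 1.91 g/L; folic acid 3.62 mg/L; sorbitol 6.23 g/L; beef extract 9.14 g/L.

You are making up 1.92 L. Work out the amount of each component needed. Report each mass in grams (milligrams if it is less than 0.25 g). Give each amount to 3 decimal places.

mannitol 66.240 g; L-leucine 0.440 g; L-asparagine 3.667 g; folic acid 6.950 mg; sorbitol 11.962 g; beef extract 17.549 g

Scale factor relative to 1 L: 1.92.
mannitol: 34.5 g/L × 1.92 L = 66.240 g
L-leucine: 0.229 g/L × 1.92 L = 0.440 g
L-asparagine: 1.91 g/L × 1.92 L = 3.667 g
folic acid: 3.62 mg/L × 1.92 L = 6.950 mg
sorbitol: 6.23 g/L × 1.92 L = 11.962 g
beef extract: 9.14 g/L × 1.92 L = 17.549 g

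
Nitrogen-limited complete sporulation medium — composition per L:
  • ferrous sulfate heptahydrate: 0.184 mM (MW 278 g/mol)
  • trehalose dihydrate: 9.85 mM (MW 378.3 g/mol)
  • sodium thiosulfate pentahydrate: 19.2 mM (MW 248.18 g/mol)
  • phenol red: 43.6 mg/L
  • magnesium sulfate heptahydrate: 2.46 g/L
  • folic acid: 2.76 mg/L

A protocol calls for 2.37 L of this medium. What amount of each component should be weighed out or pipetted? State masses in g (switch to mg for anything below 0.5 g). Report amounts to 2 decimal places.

ferrous sulfate heptahydrate 121.23 mg; trehalose dihydrate 8.83 g; sodium thiosulfate pentahydrate 11.29 g; phenol red 103.33 mg; magnesium sulfate heptahydrate 5.83 g; folic acid 6.54 mg

Working volume: 2.37 L.
ferrous sulfate heptahydrate: 0.184 mmol/L × 278 mg/mmol × 2.37 L = 121.23 mg
trehalose dihydrate: 9.85 mmol/L × 378.3 g/mol × 2.37 L ÷ 1000 = 8.83 g
sodium thiosulfate pentahydrate: 19.2 mmol/L × 248.18 g/mol × 2.37 L ÷ 1000 = 11.29 g
phenol red: 43.6 mg/L × 2.37 L = 103.33 mg
magnesium sulfate heptahydrate: 2.46 g/L × 2.37 L = 5.83 g
folic acid: 2.76 mg/L × 2.37 L = 6.54 mg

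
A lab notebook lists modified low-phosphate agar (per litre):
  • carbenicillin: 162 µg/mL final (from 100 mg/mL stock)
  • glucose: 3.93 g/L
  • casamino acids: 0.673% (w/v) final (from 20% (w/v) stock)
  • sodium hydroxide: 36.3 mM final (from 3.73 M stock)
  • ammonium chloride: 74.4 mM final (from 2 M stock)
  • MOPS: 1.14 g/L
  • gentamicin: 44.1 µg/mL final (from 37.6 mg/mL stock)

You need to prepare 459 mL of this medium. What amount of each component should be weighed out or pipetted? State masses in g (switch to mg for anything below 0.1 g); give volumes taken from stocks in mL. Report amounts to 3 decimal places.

Target volume = 459 mL = 0.459 L.
carbenicillin: dilute stock: 162 µg/mL × 459 mL ÷ 100000 µg/mL = 0.744 mL
glucose: 3.93 g/L × 0.459 L = 1.804 g
casamino acids: V = C2·V2/C1 = 0.673% ÷ 20% × 459 mL = 15.445 mL
sodium hydroxide: C1V1 = C2V2 → 36.3 mM × 459 mL ÷ 3730 mM = 4.467 mL
ammonium chloride: V = C2·V2/C1 = 74.4 mM × 459 mL ÷ 2000 mM = 17.075 mL
MOPS: 1.14 g/L × 0.459 L = 0.523 g
gentamicin: dilute stock: 44.1 µg/mL × 459 mL ÷ 37600 µg/mL = 0.538 mL

carbenicillin 0.744 mL; glucose 1.804 g; casamino acids 15.445 mL; sodium hydroxide 4.467 mL; ammonium chloride 17.075 mL; MOPS 0.523 g; gentamicin 0.538 mL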